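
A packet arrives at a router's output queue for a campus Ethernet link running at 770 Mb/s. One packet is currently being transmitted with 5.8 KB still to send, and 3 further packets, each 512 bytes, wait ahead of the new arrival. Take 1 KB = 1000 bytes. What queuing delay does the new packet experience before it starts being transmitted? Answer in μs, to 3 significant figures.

Each queued packet: L/R = 4096/770000000 = 5.31948 μs.
3 queued → 15.9584 μs.
Plus remaining 46400 bits of current packet: 60.2597 μs.
Queuing delay = 76.2 μs.

76.2 μs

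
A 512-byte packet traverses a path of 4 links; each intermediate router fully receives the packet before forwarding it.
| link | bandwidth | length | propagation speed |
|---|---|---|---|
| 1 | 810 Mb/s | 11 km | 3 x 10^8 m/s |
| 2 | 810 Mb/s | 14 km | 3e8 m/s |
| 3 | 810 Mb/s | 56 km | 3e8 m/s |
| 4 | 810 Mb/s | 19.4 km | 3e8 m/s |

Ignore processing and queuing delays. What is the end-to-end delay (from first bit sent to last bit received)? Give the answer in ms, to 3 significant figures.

0.355 ms

L = 512 × 8 = 4096 bits.
Transmission delay per hop = L/R = 4096/810000000 = 0.00505679 ms; 4 hops → 0.0202272 ms.
Propagation delays (d/s per hop): 0.0366667, 0.0466667, 0.186667, 0.0646667 ms; sum = 0.334667 ms.
End-to-end = 0.355 ms.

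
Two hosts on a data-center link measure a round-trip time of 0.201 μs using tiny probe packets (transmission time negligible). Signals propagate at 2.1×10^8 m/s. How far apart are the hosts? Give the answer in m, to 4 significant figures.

One-way propagation = RTT/2 = 0.1005 μs.
d = s × t = 210000000 × 1.005e-07 = 21.11 m.

21.11 m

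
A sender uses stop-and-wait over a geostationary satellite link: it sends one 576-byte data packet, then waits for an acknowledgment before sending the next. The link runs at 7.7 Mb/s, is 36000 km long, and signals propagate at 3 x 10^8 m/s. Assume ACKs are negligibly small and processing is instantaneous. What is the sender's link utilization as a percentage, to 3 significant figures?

t_tx = L/R = 4608/7700000 = 0.000598442 s.
t_prop = 36000000/300000000 = 0.12 s; RTT = 0.24 s.
Cycle = t_tx + RTT = 0.240598 s.
Utilization = t_tx / cycle = 0.000598442/0.240598 = 0.249 %.

0.249 %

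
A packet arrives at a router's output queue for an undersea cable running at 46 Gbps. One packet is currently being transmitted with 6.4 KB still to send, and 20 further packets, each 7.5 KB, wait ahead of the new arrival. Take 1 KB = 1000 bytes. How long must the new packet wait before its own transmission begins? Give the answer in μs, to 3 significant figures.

Each queued packet: L/R = 60000/46000000000 = 1.30435 μs.
20 queued → 26.087 μs.
Plus remaining 51200 bits of current packet: 1.11304 μs.
Queuing delay = 27.2 μs.

27.2 μs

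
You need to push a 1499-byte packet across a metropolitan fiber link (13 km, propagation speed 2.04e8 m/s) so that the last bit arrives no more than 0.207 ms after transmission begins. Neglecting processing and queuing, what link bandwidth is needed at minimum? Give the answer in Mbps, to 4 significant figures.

L = 11992 bits.
Propagation delay = 13000 / 204000000 = 0.0637255 ms.
Transmission budget = 0.207 − 0.0637255 = 0.143275 ms.
R ≥ L / t_tx = 11992 bits / 0.000143275 s = 83.70 Mbps.

83.70 Mbps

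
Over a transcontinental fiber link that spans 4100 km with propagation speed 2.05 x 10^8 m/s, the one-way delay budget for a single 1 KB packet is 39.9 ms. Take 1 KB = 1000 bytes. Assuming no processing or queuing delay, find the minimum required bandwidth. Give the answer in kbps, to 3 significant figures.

402 kbps

L = 8000 bits.
Propagation delay = 4100000 / 2.05e+08 = 20 ms.
Transmission budget = 39.9 − 20 = 19.9 ms.
R ≥ L / t_tx = 8000 bits / 0.0199 s = 402 kbps.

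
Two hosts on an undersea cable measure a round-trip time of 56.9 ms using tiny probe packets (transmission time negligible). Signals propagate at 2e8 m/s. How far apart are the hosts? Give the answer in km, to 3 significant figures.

5690 km

One-way propagation = RTT/2 = 28.45 ms.
d = s × t = 200000000 × 0.02845 = 5690 km.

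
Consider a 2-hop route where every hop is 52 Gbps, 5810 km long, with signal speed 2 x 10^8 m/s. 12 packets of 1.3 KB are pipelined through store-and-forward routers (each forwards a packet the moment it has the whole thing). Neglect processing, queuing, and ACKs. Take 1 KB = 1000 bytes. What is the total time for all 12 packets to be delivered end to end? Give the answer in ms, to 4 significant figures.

Per-hop transmission t_tx = L/R = 10400/52000000000 = 0.0002 ms.
Per-hop propagation t_prop = 5810000/200000000 = 29.05 ms.
Pipeline fill: first packet needs 2·t_tx to clear all hops; remaining 11 packets each add one t_tx.
Total = (2+12-1)·t_tx + 2·t_prop = 13·0.0002 + 2·29.05 = 58.10 ms.

58.10 ms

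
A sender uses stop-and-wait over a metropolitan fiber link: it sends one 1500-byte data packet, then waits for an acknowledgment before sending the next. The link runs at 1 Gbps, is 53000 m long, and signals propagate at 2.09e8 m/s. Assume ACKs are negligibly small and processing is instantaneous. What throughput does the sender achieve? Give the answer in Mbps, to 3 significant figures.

23.1 Mbps

t_tx = L/R = 12000/1000000000 = 1.2e-05 s.
t_prop = 53000/209000000 = 0.000253589 s; RTT = 0.000507177 s.
Cycle = t_tx + RTT = 0.000519177 s.
Throughput = L / cycle = 12000 / 0.000519177 = 23.1 Mbps.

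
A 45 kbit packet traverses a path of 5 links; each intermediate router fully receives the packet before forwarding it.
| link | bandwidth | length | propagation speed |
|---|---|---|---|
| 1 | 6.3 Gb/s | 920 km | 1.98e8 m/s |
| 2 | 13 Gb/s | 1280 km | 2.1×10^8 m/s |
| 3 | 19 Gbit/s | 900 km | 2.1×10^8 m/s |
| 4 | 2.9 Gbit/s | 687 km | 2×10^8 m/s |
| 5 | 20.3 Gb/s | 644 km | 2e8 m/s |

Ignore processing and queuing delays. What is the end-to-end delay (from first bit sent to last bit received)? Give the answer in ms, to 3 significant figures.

L = 45000 bits.
Transmission delays (L/R per hop): 0.00714286, 0.00346154, 0.00236842, 0.0155172, 0.00221675 ms; sum = 0.0307068 ms.
Propagation delays (d/s per hop): 4.64646, 6.09524, 4.28571, 3.435, 3.22 ms; sum = 21.6824 ms.
End-to-end = 21.7 ms.

21.7 ms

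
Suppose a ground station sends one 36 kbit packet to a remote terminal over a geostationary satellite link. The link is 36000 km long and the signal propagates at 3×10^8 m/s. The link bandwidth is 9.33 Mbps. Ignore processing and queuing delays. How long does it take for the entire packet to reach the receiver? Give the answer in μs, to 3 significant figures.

124000 μs

L = 36000 bits.
Transmission delay = L/R = 36000 / 9330000 = 3858.52 μs.
Propagation delay = d/s = 36000000 m / 300000000 m/s = 120000 μs.
Total = 124000 μs.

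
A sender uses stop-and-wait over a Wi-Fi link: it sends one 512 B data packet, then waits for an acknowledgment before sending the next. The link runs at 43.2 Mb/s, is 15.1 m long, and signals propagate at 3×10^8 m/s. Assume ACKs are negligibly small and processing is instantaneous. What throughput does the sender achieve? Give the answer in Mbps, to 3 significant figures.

t_tx = L/R = 4096/43200000 = 9.48148e-05 s.
t_prop = 15.1/300000000 = 5.03333e-08 s; RTT = 1.00667e-07 s.
Cycle = t_tx + RTT = 9.49155e-05 s.
Throughput = L / cycle = 4096 / 9.49155e-05 = 43.2 Mbps.

43.2 Mbps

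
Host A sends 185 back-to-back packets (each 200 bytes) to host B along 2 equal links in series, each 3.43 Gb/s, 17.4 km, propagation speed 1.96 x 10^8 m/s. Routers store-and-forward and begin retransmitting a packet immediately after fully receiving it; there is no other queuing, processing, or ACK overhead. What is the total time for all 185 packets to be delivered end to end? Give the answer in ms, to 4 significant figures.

0.2643 ms

Per-hop transmission t_tx = L/R = 1600/3430000000 = 0.000466472 ms.
Per-hop propagation t_prop = 17400/196000000 = 0.0887755 ms.
Pipeline fill: first packet needs 2·t_tx to clear all hops; remaining 184 packets each add one t_tx.
Total = (2+185-1)·t_tx + 2·t_prop = 186·0.000466472 + 2·0.0887755 = 0.2643 ms.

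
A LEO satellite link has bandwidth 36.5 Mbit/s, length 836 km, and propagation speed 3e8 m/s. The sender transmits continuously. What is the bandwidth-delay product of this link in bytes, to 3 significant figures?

12700 bytes

Propagation delay = 836000 / 300000000 = 0.00278667 s.
BDP = R × t_prop = 36500000 × 0.00278667 = 101713 bits.
In bytes: 101713/8 = 12700 bytes.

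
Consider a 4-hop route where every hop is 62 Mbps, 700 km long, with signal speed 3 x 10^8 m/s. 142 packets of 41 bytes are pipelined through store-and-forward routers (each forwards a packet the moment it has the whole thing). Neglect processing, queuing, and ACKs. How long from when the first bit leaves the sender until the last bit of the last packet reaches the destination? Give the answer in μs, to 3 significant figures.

Per-hop transmission t_tx = L/R = 328/62000000 = 5.29032 μs.
Per-hop propagation t_prop = 700000/300000000 = 2333.33 μs.
Pipeline fill: first packet needs 4·t_tx to clear all hops; remaining 141 packets each add one t_tx.
Total = (4+142-1)·t_tx + 4·t_prop = 145·5.29032 + 4·2333.33 = 10100 μs.

10100 μs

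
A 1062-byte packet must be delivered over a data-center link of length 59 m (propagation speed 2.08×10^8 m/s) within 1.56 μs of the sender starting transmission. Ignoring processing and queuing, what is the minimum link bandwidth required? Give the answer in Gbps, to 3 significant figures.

6.66 Gbps

L = 8496 bits.
Propagation delay = 59 / 208000000 = 0.283654 μs.
Transmission budget = 1.56 − 0.283654 = 1.27635 μs.
R ≥ L / t_tx = 8496 bits / 1.27635e-06 s = 6.66 Gbps.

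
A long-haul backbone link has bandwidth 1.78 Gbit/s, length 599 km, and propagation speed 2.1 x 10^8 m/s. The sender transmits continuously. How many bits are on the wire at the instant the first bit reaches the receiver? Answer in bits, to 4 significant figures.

Propagation delay = 599000 / 210000000 = 0.00285238 s.
BDP = R × t_prop = 1780000000 × 0.00285238 = 5077240 bits.

5077000 bits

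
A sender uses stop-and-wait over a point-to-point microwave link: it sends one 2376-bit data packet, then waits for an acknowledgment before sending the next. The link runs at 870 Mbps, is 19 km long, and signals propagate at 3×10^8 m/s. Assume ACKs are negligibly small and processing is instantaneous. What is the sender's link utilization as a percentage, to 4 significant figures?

t_tx = L/R = 2376/870000000 = 2.73103e-06 s.
t_prop = 19000/300000000 = 6.33333e-05 s; RTT = 0.000126667 s.
Cycle = t_tx + RTT = 0.000129398 s.
Utilization = t_tx / cycle = 2.73103e-06/0.000129398 = 2.111 %.

2.111 %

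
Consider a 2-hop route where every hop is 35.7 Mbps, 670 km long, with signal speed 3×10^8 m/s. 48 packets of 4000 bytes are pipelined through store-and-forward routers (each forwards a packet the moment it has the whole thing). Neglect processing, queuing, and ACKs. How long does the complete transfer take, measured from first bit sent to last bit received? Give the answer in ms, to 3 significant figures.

Per-hop transmission t_tx = L/R = 32000/35700000 = 0.896359 ms.
Per-hop propagation t_prop = 670000/300000000 = 2.23333 ms.
Pipeline fill: first packet needs 2·t_tx to clear all hops; remaining 47 packets each add one t_tx.
Total = (2+48-1)·t_tx + 2·t_prop = 49·0.896359 + 2·2.23333 = 48.4 ms.

48.4 ms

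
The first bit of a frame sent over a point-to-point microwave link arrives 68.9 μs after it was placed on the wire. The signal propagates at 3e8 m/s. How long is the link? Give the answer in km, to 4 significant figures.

20.67 km

d = s × t_prop = 300000000 × 6.89e-05 = 20.67 km.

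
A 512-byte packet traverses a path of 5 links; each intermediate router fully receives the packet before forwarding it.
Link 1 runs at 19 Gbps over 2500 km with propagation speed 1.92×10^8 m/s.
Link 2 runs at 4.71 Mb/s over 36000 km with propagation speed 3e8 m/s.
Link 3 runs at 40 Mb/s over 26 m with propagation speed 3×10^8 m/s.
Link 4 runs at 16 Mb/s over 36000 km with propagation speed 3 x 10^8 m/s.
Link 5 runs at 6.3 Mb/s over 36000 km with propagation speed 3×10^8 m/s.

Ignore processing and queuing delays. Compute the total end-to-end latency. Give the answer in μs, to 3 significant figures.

L = 512 × 8 = 4096 bits.
Transmission delays (L/R per hop): 0.215579, 869.639, 102.4, 256, 650.159 μs; sum = 1878.41 μs.
Propagation delays (d/s per hop): 13020.8, 120000, 0.0866667, 120000, 120000 μs; sum = 373021 μs.
End-to-end = 375000 μs.

375000 μs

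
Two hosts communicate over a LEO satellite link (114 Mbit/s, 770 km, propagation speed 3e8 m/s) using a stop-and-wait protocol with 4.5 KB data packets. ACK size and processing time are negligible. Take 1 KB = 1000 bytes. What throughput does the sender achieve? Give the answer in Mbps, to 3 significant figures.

t_tx = L/R = 36000/114000000 = 0.000315789 s.
t_prop = 770000/300000000 = 0.00256667 s; RTT = 0.00513333 s.
Cycle = t_tx + RTT = 0.00544912 s.
Throughput = L / cycle = 36000 / 0.00544912 = 6.61 Mbps.

6.61 Mbps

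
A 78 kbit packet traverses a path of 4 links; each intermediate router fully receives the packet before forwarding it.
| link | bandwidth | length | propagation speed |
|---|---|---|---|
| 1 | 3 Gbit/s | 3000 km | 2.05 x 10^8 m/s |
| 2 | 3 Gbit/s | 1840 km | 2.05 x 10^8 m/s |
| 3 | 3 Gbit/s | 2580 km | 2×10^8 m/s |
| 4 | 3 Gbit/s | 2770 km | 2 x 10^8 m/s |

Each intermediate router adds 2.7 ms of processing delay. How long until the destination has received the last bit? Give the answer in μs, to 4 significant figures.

58560 μs

L = 78000 bits.
Transmission delay per hop = L/R = 78000/3000000000 = 26 μs; 4 hops → 104 μs.
Propagation delays (d/s per hop): 14634.1, 8975.61, 12900, 13850 μs; sum = 50359.8 μs.
Processing at 3 router(s): 3 × 2.7 ms = 8100 μs.
End-to-end = 58560 μs.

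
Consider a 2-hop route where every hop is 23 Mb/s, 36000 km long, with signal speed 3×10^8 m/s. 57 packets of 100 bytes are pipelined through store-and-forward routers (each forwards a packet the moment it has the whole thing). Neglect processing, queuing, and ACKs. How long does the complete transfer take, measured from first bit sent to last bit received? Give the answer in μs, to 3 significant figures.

Per-hop transmission t_tx = L/R = 800/23000000 = 34.7826 μs.
Per-hop propagation t_prop = 36000000/300000000 = 120000 μs.
Pipeline fill: first packet needs 2·t_tx to clear all hops; remaining 56 packets each add one t_tx.
Total = (2+57-1)·t_tx + 2·t_prop = 58·34.7826 + 2·120000 = 242000 μs.

242000 μs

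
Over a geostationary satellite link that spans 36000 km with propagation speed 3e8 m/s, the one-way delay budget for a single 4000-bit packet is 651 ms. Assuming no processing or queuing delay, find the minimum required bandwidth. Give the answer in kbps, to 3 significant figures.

7.53 kbps

Propagation delay = 36000000 / 300000000 = 120 ms.
Transmission budget = 651 − 120 = 531 ms.
R ≥ L / t_tx = 4000 bits / 0.531 s = 7.53 kbps.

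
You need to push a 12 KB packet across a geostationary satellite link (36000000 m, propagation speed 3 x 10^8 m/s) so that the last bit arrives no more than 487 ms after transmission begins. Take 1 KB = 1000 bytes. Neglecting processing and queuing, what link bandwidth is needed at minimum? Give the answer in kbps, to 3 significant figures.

L = 96000 bits.
Propagation delay = 36000000 / 300000000 = 120 ms.
Transmission budget = 487 − 120 = 367 ms.
R ≥ L / t_tx = 96000 bits / 0.367 s = 262 kbps.

262 kbps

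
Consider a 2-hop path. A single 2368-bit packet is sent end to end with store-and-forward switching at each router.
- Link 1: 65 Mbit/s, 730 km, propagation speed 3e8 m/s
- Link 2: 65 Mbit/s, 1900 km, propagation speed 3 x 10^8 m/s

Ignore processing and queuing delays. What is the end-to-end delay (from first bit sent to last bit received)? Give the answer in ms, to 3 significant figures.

Transmission delay per hop = L/R = 2368/65000000 = 0.0364308 ms; 2 hops → 0.0728615 ms.
Propagation delays (d/s per hop): 2.43333, 6.33333 ms; sum = 8.76667 ms.
End-to-end = 8.84 ms.

8.84 ms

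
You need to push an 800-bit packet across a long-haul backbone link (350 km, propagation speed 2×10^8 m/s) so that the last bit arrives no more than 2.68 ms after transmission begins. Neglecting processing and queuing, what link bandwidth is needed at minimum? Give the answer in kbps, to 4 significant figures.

860.2 kbps

Propagation delay = 350000 / 200000000 = 1.75 ms.
Transmission budget = 2.68 − 1.75 = 0.93 ms.
R ≥ L / t_tx = 800 bits / 0.00093 s = 860.2 kbps.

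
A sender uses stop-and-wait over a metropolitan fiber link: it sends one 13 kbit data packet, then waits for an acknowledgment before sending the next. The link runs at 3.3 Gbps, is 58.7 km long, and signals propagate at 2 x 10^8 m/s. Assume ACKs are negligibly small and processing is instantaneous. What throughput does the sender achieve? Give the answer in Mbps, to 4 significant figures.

22.00 Mbps

t_tx = L/R = 13000/3300000000 = 3.93939e-06 s.
t_prop = 58700/200000000 = 0.0002935 s; RTT = 0.000587 s.
Cycle = t_tx + RTT = 0.000590939 s.
Throughput = L / cycle = 13000 / 0.000590939 = 22.00 Mbps.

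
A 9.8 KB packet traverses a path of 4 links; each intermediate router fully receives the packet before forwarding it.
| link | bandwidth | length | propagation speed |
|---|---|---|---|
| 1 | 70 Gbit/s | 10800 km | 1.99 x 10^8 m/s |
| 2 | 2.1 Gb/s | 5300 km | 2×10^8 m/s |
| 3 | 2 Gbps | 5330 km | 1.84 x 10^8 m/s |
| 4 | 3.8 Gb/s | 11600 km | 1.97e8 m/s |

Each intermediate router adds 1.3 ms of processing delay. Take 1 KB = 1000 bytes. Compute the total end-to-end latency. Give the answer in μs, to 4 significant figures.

L = 78400 bits.
Transmission delays (L/R per hop): 1.12, 37.3333, 39.2, 20.6316 μs; sum = 98.2849 μs.
Propagation delays (d/s per hop): 54271.4, 26500, 28967.4, 58883.2 μs; sum = 168622 μs.
Processing at 3 router(s): 3 × 1.3 ms = 3900 μs.
End-to-end = 172600 μs.

172600 μs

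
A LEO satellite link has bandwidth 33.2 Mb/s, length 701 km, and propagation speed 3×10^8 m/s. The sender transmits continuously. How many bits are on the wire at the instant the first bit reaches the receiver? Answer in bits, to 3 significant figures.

77600 bits

Propagation delay = 701000 / 300000000 = 0.00233667 s.
BDP = R × t_prop = 3.32e+07 × 0.00233667 = 77577.3 bits.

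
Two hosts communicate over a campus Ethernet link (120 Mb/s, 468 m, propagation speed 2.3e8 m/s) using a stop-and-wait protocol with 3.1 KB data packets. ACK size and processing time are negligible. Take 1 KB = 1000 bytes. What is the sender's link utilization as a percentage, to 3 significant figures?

t_tx = L/R = 24800/120000000 = 0.000206667 s.
t_prop = 468/2.3e+08 = 2.03478e-06 s; RTT = 4.06957e-06 s.
Cycle = t_tx + RTT = 0.000210736 s.
Utilization = t_tx / cycle = 0.000206667/0.000210736 = 98.1 %.

98.1 %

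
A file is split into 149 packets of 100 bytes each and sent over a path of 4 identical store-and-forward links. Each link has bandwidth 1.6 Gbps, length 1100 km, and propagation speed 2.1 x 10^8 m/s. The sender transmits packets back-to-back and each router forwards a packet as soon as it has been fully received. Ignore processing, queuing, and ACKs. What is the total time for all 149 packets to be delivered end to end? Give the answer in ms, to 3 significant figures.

21.0 ms

Per-hop transmission t_tx = L/R = 800/1600000000 = 0.0005 ms.
Per-hop propagation t_prop = 1100000/210000000 = 5.2381 ms.
Pipeline fill: first packet needs 4·t_tx to clear all hops; remaining 148 packets each add one t_tx.
Total = (4+149-1)·t_tx + 4·t_prop = 152·0.0005 + 4·5.2381 = 21.0 ms.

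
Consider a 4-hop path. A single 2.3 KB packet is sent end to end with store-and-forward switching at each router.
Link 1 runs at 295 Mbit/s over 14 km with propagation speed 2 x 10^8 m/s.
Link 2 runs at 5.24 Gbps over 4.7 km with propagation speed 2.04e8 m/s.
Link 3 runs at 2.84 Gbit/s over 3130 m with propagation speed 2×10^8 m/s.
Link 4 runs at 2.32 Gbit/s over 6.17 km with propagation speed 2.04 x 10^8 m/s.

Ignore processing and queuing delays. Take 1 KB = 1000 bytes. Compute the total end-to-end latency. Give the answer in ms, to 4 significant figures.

0.2192 ms

L = 18400 bits.
Transmission delays (L/R per hop): 0.0623729, 0.00351145, 0.00647887, 0.00793103 ms; sum = 0.0802942 ms.
Propagation delays (d/s per hop): 0.07, 0.0230392, 0.01565, 0.0302451 ms; sum = 0.138934 ms.
End-to-end = 0.2192 ms.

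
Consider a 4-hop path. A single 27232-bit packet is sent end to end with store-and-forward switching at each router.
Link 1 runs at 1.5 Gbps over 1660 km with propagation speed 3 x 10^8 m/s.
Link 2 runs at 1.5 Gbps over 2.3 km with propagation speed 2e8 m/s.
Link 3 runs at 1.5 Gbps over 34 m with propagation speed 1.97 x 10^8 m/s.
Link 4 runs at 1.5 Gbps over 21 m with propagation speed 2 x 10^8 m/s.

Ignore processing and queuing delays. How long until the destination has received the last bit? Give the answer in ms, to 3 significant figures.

5.62 ms

Transmission delay per hop = L/R = 27232/1500000000 = 0.0181547 ms; 4 hops → 0.0726187 ms.
Propagation delays (d/s per hop): 5.53333, 0.0115, 0.000172589, 0.000105 ms; sum = 5.54511 ms.
End-to-end = 5.62 ms.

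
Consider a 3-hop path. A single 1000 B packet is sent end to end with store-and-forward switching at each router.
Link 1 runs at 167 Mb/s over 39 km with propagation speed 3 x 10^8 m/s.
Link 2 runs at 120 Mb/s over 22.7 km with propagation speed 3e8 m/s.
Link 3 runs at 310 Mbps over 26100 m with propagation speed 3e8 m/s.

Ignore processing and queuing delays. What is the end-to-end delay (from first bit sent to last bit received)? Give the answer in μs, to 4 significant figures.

L = 1000 × 8 = 8000 bits.
Transmission delays (L/R per hop): 47.9042, 66.6667, 25.8065 μs; sum = 140.377 μs.
Propagation delays (d/s per hop): 130, 75.6667, 87 μs; sum = 292.667 μs.
End-to-end = 433.0 μs.

433.0 μs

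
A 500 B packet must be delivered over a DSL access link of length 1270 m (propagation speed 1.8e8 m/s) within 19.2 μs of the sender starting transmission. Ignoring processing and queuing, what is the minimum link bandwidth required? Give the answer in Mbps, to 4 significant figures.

329.4 Mbps

L = 4000 bits.
Propagation delay = 1270 / 180000000 = 7.05556 μs.
Transmission budget = 19.2 − 7.05556 = 12.1444 μs.
R ≥ L / t_tx = 4000 bits / 1.21444e-05 s = 329.4 Mbps.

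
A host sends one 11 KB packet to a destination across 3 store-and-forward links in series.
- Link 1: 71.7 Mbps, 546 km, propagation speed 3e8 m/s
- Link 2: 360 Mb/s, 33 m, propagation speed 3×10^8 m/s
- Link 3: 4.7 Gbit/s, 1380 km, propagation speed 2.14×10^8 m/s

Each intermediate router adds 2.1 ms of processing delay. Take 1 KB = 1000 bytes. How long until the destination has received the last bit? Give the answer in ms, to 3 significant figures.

14.0 ms

L = 88000 bits.
Transmission delays (L/R per hop): 1.22734, 0.244444, 0.0187234 ms; sum = 1.4905 ms.
Propagation delays (d/s per hop): 1.82, 0.00011, 6.4486 ms; sum = 8.26871 ms.
Processing at 2 router(s): 2 × 2.1 ms = 4.2 ms.
End-to-end = 14.0 ms.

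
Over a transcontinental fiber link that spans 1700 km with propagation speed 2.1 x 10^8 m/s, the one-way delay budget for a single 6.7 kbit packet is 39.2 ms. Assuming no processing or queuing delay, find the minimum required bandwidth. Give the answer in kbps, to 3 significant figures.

Propagation delay = 1700000 / 210000000 = 8.09524 ms.
Transmission budget = 39.2 − 8.09524 = 31.1048 ms.
R ≥ L / t_tx = 6700 bits / 0.0311048 s = 215 kbps.

215 kbps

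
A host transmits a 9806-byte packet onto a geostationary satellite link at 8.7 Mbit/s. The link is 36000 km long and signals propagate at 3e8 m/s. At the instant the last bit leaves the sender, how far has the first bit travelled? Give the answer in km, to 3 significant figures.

2710 km

t_tx = L/R = 78448/8700000 = 0.00901701 s.
Distance = s × t_tx = 300000000 × 0.00901701 = 2710 km.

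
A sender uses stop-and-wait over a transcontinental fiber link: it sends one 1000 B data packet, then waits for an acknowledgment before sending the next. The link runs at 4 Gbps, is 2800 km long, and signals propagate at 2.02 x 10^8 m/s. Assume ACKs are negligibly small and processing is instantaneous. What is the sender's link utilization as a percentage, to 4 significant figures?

t_tx = L/R = 8000/4000000000 = 2e-06 s.
t_prop = 2800000/202000000 = 0.0138614 s; RTT = 0.0277228 s.
Cycle = t_tx + RTT = 0.0277248 s.
Utilization = t_tx / cycle = 2e-06/0.0277248 = 0.007214 %.

0.007214 %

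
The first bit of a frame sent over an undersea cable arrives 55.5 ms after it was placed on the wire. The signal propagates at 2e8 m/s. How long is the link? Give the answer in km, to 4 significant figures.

d = s × t_prop = 200000000 × 0.0555 = 11100 km.

11100 km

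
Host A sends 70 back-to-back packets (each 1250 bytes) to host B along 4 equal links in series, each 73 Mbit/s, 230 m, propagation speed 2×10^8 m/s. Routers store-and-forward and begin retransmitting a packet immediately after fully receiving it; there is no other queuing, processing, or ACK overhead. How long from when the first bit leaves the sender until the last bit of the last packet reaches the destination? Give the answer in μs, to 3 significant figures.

10000 μs

Per-hop transmission t_tx = L/R = 10000/73000000 = 136.986 μs.
Per-hop propagation t_prop = 230/200000000 = 1.15 μs.
Pipeline fill: first packet needs 4·t_tx to clear all hops; remaining 69 packets each add one t_tx.
Total = (4+70-1)·t_tx + 4·t_prop = 73·136.986 + 4·1.15 = 10000 μs.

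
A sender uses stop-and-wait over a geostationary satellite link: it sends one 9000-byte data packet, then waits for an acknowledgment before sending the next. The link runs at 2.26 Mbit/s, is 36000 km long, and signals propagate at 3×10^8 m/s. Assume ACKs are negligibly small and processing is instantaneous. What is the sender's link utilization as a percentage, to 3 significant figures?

t_tx = L/R = 72000/2260000 = 0.0318584 s.
t_prop = 36000000/300000000 = 0.12 s; RTT = 0.24 s.
Cycle = t_tx + RTT = 0.271858 s.
Utilization = t_tx / cycle = 0.0318584/0.271858 = 11.7 %.

11.7 %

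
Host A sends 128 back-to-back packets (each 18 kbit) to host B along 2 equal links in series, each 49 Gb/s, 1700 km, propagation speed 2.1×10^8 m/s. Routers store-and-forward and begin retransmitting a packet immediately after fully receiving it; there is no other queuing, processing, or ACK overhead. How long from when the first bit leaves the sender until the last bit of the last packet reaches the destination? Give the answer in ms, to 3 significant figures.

Per-hop transmission t_tx = L/R = 18000/49000000000 = 0.000367347 ms.
Per-hop propagation t_prop = 1700000/210000000 = 8.09524 ms.
Pipeline fill: first packet needs 2·t_tx to clear all hops; remaining 127 packets each add one t_tx.
Total = (2+128-1)·t_tx + 2·t_prop = 129·0.000367347 + 2·8.09524 = 16.2 ms.

16.2 ms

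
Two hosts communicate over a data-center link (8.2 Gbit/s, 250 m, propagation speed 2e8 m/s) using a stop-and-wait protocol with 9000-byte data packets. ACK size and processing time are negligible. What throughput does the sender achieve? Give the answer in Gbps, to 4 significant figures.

6.383 Gbps

t_tx = L/R = 72000/8.2e+09 = 8.78049e-06 s.
t_prop = 250/200000000 = 1.25e-06 s; RTT = 2.5e-06 s.
Cycle = t_tx + RTT = 1.12805e-05 s.
Throughput = L / cycle = 72000 / 1.12805e-05 = 6.383 Gbps.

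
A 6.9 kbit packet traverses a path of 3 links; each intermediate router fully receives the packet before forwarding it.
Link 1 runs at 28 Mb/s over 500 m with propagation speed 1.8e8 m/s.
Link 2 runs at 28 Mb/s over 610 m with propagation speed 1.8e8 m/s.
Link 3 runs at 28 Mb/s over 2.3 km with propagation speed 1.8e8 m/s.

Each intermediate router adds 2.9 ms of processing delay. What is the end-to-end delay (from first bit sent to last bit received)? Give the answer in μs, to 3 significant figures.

L = 6900 bits.
Transmission delay per hop = L/R = 6900/28000000 = 246.429 μs; 3 hops → 739.286 μs.
Propagation delays (d/s per hop): 2.77778, 3.38889, 12.7778 μs; sum = 18.9444 μs.
Processing at 2 router(s): 2 × 2.9 ms = 5800 μs.
End-to-end = 6560 μs.

6560 μs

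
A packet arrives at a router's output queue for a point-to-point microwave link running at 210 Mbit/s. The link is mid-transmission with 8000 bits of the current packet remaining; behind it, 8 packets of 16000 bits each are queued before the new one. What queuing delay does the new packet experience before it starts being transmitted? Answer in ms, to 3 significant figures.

Each queued packet: L/R = 16000/210000000 = 0.0761905 ms.
8 queued → 0.609524 ms.
Plus remaining 8000 bits of current packet: 0.0380952 ms.
Queuing delay = 0.648 ms.

0.648 ms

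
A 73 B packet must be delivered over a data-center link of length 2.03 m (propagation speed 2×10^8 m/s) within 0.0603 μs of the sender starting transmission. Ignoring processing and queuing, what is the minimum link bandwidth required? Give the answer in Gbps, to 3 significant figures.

11.6 Gbps

L = 584 bits.
Propagation delay = 2.03 / 200000000 = 0.01015 μs.
Transmission budget = 0.0603 − 0.01015 = 0.05015 μs.
R ≥ L / t_tx = 584 bits / 5.015e-08 s = 11.6 Gbps.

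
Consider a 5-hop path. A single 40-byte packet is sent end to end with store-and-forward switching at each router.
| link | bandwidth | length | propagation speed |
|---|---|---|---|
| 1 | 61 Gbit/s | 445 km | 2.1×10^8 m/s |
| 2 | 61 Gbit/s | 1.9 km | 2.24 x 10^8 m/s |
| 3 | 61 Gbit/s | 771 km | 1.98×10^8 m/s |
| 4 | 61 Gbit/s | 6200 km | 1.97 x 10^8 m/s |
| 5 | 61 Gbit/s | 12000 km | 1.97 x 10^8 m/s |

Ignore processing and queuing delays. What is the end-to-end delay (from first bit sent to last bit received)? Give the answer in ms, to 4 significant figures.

98.41 ms

L = 40 × 8 = 320 bits.
Transmission delay per hop = L/R = 320/61000000000 = 5.2459e-06 ms; 5 hops → 2.62295e-05 ms.
Propagation delays (d/s per hop): 2.11905, 0.00848214, 3.89394, 31.4721, 60.9137 ms; sum = 98.4073 ms.
End-to-end = 98.41 ms.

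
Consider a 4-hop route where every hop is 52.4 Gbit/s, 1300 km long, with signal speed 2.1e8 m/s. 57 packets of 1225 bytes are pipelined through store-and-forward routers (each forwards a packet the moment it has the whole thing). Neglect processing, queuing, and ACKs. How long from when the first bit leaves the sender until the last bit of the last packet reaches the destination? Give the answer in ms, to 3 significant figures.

Per-hop transmission t_tx = L/R = 9800/52400000000 = 0.000187023 ms.
Per-hop propagation t_prop = 1300000/210000000 = 6.19048 ms.
Pipeline fill: first packet needs 4·t_tx to clear all hops; remaining 56 packets each add one t_tx.
Total = (4+57-1)·t_tx + 4·t_prop = 60·0.000187023 + 4·6.19048 = 24.8 ms.

24.8 ms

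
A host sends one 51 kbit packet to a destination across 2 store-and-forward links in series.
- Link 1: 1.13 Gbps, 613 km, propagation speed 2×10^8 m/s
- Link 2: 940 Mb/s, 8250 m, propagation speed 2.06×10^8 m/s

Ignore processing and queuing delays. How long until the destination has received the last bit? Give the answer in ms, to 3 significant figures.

3.20 ms

L = 51000 bits.
Transmission delays (L/R per hop): 0.0451327, 0.0542553 ms; sum = 0.0993881 ms.
Propagation delays (d/s per hop): 3.065, 0.0400485 ms; sum = 3.10505 ms.
End-to-end = 3.20 ms.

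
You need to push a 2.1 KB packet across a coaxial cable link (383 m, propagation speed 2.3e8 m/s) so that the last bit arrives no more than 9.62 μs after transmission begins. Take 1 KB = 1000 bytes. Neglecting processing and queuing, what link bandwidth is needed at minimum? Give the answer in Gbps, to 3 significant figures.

L = 16800 bits.
Propagation delay = 383 / 2.3e+08 = 1.66522 μs.
Transmission budget = 9.62 − 1.66522 = 7.95478 μs.
R ≥ L / t_tx = 16800 bits / 7.95478e-06 s = 2.11 Gbps.

2.11 Gbps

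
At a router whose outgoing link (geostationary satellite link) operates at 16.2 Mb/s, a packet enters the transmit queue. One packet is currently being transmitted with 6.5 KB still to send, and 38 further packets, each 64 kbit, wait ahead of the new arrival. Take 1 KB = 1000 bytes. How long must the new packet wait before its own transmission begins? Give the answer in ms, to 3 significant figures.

Each queued packet: L/R = 64000/16200000 = 3.95062 ms.
38 queued → 150.123 ms.
Plus remaining 52000 bits of current packet: 3.20988 ms.
Queuing delay = 153 ms.

153 ms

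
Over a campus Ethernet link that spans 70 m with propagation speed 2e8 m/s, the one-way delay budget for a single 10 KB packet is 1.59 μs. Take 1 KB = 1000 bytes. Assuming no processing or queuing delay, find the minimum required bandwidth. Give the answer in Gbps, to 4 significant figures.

L = 80000 bits.
Propagation delay = 70 / 200000000 = 0.35 μs.
Transmission budget = 1.59 − 0.35 = 1.24 μs.
R ≥ L / t_tx = 80000 bits / 1.24e-06 s = 64.52 Gbps.

64.52 Gbps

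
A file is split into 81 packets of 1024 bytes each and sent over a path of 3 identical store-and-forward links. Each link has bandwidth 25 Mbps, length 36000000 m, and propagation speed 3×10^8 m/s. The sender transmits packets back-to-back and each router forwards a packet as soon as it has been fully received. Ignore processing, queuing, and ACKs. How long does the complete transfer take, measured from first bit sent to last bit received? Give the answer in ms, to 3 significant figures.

Per-hop transmission t_tx = L/R = 8192/25000000 = 0.32768 ms.
Per-hop propagation t_prop = 36000000/300000000 = 120 ms.
Pipeline fill: first packet needs 3·t_tx to clear all hops; remaining 80 packets each add one t_tx.
Total = (3+81-1)·t_tx + 3·t_prop = 83·0.32768 + 3·120 = 387 ms.

387 ms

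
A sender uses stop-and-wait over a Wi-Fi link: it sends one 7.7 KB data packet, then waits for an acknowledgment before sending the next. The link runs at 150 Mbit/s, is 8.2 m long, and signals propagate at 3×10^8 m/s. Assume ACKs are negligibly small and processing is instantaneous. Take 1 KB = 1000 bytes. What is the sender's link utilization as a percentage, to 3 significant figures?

t_tx = L/R = 61600/150000000 = 0.000410667 s.
t_prop = 8.2/300000000 = 2.73333e-08 s; RTT = 5.46667e-08 s.
Cycle = t_tx + RTT = 0.000410721 s.
Utilization = t_tx / cycle = 0.000410667/0.000410721 = 100 %.

100 %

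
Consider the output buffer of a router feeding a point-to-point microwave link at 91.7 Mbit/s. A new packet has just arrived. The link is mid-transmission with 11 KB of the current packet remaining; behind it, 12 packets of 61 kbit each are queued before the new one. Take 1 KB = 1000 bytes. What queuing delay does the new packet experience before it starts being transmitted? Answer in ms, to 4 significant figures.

8.942 ms

Each queued packet: L/R = 61000/91700000 = 0.665213 ms.
12 queued → 7.98255 ms.
Plus remaining 88000 bits of current packet: 0.959651 ms.
Queuing delay = 8.942 ms.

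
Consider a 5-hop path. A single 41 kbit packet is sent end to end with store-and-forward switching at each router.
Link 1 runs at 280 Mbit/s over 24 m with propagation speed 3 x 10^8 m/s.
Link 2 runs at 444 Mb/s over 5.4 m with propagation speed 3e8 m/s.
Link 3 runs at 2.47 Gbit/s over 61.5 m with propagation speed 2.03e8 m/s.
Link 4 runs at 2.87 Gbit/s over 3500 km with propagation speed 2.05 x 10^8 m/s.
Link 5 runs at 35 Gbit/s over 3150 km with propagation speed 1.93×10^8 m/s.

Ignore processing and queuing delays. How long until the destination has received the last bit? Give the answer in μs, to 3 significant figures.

33700 μs

L = 41000 bits.
Transmission delays (L/R per hop): 146.429, 92.3423, 16.5992, 14.2857, 1.17143 μs; sum = 270.827 μs.
Propagation delays (d/s per hop): 0.08, 0.018, 0.302956, 17073.2, 16321.2 μs; sum = 33394.8 μs.
End-to-end = 33700 μs.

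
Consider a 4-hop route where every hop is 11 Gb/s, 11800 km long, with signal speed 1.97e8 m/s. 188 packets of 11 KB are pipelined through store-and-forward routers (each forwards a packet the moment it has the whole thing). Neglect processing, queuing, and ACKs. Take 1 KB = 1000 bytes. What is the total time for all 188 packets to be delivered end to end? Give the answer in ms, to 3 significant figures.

Per-hop transmission t_tx = L/R = 88000/11000000000 = 0.008 ms.
Per-hop propagation t_prop = 11800000/197000000 = 59.8985 ms.
Pipeline fill: first packet needs 4·t_tx to clear all hops; remaining 187 packets each add one t_tx.
Total = (4+188-1)·t_tx + 4·t_prop = 191·0.008 + 4·59.8985 = 241 ms.

241 ms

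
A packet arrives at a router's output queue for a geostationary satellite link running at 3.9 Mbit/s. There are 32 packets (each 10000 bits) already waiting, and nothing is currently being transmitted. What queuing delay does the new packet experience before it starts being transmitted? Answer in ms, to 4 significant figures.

Each queued packet: L/R = 10000/3900000 = 2.5641 ms.
32 queued → 82.0513 ms.
Queuing delay = 82.05 ms.

82.05 ms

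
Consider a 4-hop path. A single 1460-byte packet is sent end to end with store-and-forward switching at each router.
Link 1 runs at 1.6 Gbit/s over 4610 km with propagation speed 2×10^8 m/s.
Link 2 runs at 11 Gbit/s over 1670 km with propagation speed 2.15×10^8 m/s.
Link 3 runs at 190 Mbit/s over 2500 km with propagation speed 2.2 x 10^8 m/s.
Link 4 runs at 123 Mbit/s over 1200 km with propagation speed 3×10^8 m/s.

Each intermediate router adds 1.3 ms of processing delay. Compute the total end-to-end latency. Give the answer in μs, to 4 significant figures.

50250 μs

L = 1460 × 8 = 11680 bits.
Transmission delays (L/R per hop): 7.3, 1.06182, 61.4737, 94.9593 μs; sum = 164.795 μs.
Propagation delays (d/s per hop): 23050, 7767.44, 11363.6, 4000 μs; sum = 46181.1 μs.
Processing at 3 router(s): 3 × 1.3 ms = 3900 μs.
End-to-end = 50250 μs.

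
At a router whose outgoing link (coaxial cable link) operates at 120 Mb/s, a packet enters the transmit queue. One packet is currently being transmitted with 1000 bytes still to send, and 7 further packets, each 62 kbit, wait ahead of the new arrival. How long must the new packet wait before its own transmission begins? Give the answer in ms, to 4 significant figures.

Each queued packet: L/R = 62000/120000000 = 0.516667 ms.
7 queued → 3.61667 ms.
Plus remaining 8000 bits of current packet: 0.0666667 ms.
Queuing delay = 3.683 ms.

3.683 ms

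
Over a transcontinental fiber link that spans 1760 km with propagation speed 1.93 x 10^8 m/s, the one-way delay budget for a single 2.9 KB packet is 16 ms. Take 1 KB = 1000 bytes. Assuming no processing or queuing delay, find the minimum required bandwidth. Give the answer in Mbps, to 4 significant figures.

L = 23200 bits.
Propagation delay = 1760000 / 193000000 = 9.11917 ms.
Transmission budget = 16 − 9.11917 = 6.88083 ms.
R ≥ L / t_tx = 23200 bits / 0.00688083 s = 3.372 Mbps.

3.372 Mbps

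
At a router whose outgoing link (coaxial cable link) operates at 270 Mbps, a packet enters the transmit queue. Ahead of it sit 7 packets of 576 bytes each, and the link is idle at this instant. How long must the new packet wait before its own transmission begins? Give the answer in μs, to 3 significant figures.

119 μs

Each queued packet: L/R = 4608/270000000 = 17.0667 μs.
7 queued → 119.467 μs.
Queuing delay = 119 μs.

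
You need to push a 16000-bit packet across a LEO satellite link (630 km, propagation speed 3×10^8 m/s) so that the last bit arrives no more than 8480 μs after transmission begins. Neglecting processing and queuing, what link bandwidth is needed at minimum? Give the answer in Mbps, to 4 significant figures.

Propagation delay = 630000 / 300000000 = 2100 μs.
Transmission budget = 8480 − 2100 = 6380 μs.
R ≥ L / t_tx = 16000 bits / 0.00638 s = 2.508 Mbps.

2.508 Mbps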